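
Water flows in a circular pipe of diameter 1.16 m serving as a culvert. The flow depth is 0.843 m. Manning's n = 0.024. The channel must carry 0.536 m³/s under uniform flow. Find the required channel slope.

For a circular section of diameter D = 1.16 m at depth y = 0.843 m, the central angle is θ = 2 arccos(1 − 2y/D) = 4.083 rad. Then A = (D²/8)(θ − sin θ) = 0.8227 m² and P = Dθ/2 = 2.368 m.
Hydraulic radius R = A/P = 0.8227/2.368 = 0.3474 m.
From Manning's equation, S = [nQ / (1 A R^(2/3))]² = [0.024 × 0.536 / (1 × 0.8227 × 0.3474^(2/3))]² = 0.001.

S = 0.001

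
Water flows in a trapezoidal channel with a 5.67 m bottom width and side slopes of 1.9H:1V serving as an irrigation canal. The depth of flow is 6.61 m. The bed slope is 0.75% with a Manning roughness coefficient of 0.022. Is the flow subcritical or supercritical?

With bottom width b = 5.67 m and side slope z = 1.9: A = (b + zy)y = (5.67 + 1.9×6.61)×6.61 = 120.5 m²; P = b + 2y√(1+z²) = 5.67 + 2×6.61×2.147 = 34.05 m.
Hydraulic radius R = A/P = 120.5/34.05 = 3.538 m.
V = (1/n) R^(2/3) √S = (1/0.022) × 3.538^(2/3) × √0.0075 = 9.14 m/s. Hydraulic depth D_h = A/T = 120.5/30.79 = 3.914 m.
Froude number Fr = V/√(g·D_h) = 9.14/√(9.81×3.914) = 1.48, which is greater than 1, so the flow is supercritical.

supercritical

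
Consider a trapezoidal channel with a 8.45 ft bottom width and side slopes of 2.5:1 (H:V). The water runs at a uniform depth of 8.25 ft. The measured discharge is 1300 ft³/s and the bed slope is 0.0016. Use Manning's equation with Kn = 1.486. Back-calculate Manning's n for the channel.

With bottom width b = 8.45 ft and side slope z = 2.5: A = (b + zy)y = (8.45 + 2.5×8.25)×8.25 = 239.9 ft²; P = b + 2y√(1+z²) = 8.45 + 2×8.25×2.693 = 52.88 ft.
Hydraulic radius R = A/P = 239.9/52.88 = 4.536 ft.
Rearranging Manning's equation: n = (1.486/Q) A R^(2/3) S^(1/2) = (1.486/1300) × 239.9 × 4.536^(2/3) × √0.0016 = 0.0301.

n = 0.0301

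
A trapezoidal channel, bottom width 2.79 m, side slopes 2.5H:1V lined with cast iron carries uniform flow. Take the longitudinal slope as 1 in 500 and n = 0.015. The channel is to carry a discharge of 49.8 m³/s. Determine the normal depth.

Manning's equation rearranged: A R^(2/3) = nQ / (1·√S) = 0.015 × 49.8 / (√0.002) = 16.7.
Try y = 1.44 m: A R^(2/3) = 8.403 — low.
Try y = 2.14 m: A R^(2/3) = 19.86 — high.
Try y = 1.98 m: A R^(2/3) = 16.72 — ≈ 16.7.

y_n = 1.98 m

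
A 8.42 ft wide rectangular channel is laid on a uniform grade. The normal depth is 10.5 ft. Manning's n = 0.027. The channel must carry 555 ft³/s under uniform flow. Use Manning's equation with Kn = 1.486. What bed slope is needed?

Flow area A = b·y = 8.42 × 10.5 = 88.41 ft². Wetted perimeter P = b + 2y = 8.42 + 2×10.5 = 29.42 ft.
Hydraulic radius R = A/P = 88.41/29.42 = 3.005 ft.
From Manning's equation, S = [nQ / (1.486 A R^(2/3))]² = [0.027 × 555 / (1.486 × 88.41 × 3.005^(2/3))]² = 0.003.

S = 0.003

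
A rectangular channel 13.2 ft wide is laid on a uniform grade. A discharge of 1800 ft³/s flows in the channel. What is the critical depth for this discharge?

y_c = 8.33 ft

For a rectangular channel, critical depth y_c = (q²/g)^(1/3) where q = Q/b = 1800/13.2 = 136.4 ft²/s.
So y_c = (136.4²/32.2)^(1/3) = 8.33 ft.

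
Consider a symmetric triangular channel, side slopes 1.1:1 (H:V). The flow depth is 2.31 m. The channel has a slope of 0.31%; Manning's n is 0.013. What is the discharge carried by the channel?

For a triangular section with side slope z = 1.1: A = zy² = 1.1×2.31² = 5.87 m²; P = 2y√(1+z²) = 2×2.31×1.487 = 6.868 m.
Hydraulic radius R = A/P = 5.87/6.868 = 0.8546 m.
Manning's equation: Q = (1/n) A R^(2/3) S^(1/2) = (1/0.013) × 5.87 × 0.8546^(2/3) × 0.0031^(1/2) = 22.6 m³/s.

Q = 22.6 m³/s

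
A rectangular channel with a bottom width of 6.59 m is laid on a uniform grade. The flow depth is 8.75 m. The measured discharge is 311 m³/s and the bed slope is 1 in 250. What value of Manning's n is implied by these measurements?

Flow area A = b·y = 6.59 × 8.75 = 57.66 m². Wetted perimeter P = b + 2y = 6.59 + 2×8.75 = 24.09 m.
Hydraulic radius R = A/P = 57.66/24.09 = 2.394 m.
Rearranging Manning's equation: n = (1/Q) A R^(2/3) S^(1/2) = (1/311) × 57.66 × 2.394^(2/3) × √0.004 = 0.021.

n = 0.021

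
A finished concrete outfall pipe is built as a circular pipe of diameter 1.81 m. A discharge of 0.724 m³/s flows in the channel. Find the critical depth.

y_c = 0.406 m

At critical depth, Q² T / (g A³) = 1, i.e. A³/T = Q²/g = 0.724²/9.81 = 0.05343.
Trying y = 0.461 m: A³/T = 0.08731 — high.
Trying y = 0.292 m: A³/T = 0.01461 — low.
Trying y = 0.406 m: A³/T = 0.05319 — close enough.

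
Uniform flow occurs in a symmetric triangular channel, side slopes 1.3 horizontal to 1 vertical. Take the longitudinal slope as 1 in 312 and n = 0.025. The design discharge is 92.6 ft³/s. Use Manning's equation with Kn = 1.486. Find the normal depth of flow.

y_n = 3.96 ft

Manning's equation rearranged: A R^(2/3) = nQ / (1.486·√S) = 0.025 × 92.6 / (1.486 × √0.003205) = 27.52.
At y = 4.38 ft: A R^(2/3) = 36.02 — high.
At y = 3.96 ft: A R^(2/3) = 27.53 — ≈ 27.52.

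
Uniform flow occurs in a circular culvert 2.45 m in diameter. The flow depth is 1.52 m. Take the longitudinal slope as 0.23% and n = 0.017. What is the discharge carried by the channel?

Q = 6.78 m³/s

For a circular section of diameter D = 2.45 m at depth y = 1.52 m, the central angle is θ = 2 arccos(1 − 2y/D) = 3.628 rad. Then A = (D²/8)(θ − sin θ) = 3.073 m² and P = Dθ/2 = 4.444 m.
Hydraulic radius R = A/P = 3.073/4.444 = 0.6914 m.
Manning's equation: Q = (1/n) A R^(2/3) S^(1/2) = (1/0.017) × 3.073 × 0.6914^(2/3) × 0.0023^(1/2) = 6.78 m³/s.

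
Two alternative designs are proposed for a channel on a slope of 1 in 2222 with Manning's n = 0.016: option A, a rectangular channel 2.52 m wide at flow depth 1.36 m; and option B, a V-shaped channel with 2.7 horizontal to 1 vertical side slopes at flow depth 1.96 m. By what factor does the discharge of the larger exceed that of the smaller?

Channel A: Flow area A = b·y = 2.52 × 1.36 = 3.427 m². Wetted perimeter P = b + 2y = 2.52 + 2×1.36 = 5.24 m. Hydraulic radius R = A/P = 3.427/5.24 = 0.654 m. Q_A = (1/0.016)·3.427·0.654^(2/3)·√0.00045 = 3.424 m³/s.
Channel B: For a triangular section with side slope z = 2.7: A = zy² = 2.7×1.96² = 10.37 m²; P = 2y√(1+z²) = 2×1.96×2.879 = 11.29 m. Hydraulic radius R = A/P = 10.37/11.29 = 0.919 m. Q_B = (1/0.016)·10.37·0.919^(2/3)·√0.00045 = 13 m³/s.
The larger discharge is 13 m³/s and the smaller is 3.424 m³/s; the ratio is 3.8.

3.8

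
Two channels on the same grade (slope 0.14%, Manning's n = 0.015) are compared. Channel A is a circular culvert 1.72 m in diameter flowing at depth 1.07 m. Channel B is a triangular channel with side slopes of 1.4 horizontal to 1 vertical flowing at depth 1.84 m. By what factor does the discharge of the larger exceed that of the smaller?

4.16

Channel A: For a circular section of diameter D = 1.72 m at depth y = 1.07 m, the central angle is θ = 2 arccos(1 − 2y/D) = 3.635 rad. Then A = (D²/8)(θ − sin θ) = 1.519 m² and P = Dθ/2 = 3.126 m. Hydraulic radius R = A/P = 1.519/3.126 = 0.486 m. Q_A = (1/0.015)·1.519·0.486^(2/3)·√0.0014 = 2.343 m³/s.
Channel B: For a triangular section with side slope z = 1.4: A = zy² = 1.4×1.84² = 4.74 m²; P = 2y√(1+z²) = 2×1.84×1.72 = 6.331 m. Hydraulic radius R = A/P = 4.74/6.331 = 0.7486 m. Q_B = (1/0.015)·4.74·0.7486^(2/3)·√0.0014 = 9.748 m³/s.
The larger discharge is 9.748 m³/s and the smaller is 2.343 m³/s; the ratio is 4.16.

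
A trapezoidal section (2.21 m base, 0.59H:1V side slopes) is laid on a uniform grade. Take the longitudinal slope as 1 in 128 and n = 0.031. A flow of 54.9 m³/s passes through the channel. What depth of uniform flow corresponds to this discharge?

y_n = 3.51 m

Manning's equation rearranged: A R^(2/3) = nQ / (1·√S) = 0.031 × 54.9 / (√0.007812) = 19.25.
Trying y = 4.01 m: A R^(2/3) = 25.02 — over.
Trying y = 2.53 m: A R^(2/3) = 10.33 — short.
Trying y = 3.51 m: A R^(2/3) = 19.25 — ≈ 19.25.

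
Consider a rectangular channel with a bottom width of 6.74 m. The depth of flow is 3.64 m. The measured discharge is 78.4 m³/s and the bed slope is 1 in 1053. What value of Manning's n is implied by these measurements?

Flow area A = b·y = 6.74 × 3.64 = 24.53 m². Wetted perimeter P = b + 2y = 6.74 + 2×3.64 = 14.02 m.
Hydraulic radius R = A/P = 24.53/14.02 = 1.75 m.
Rearranging Manning's equation: n = (1/Q) A R^(2/3) S^(1/2) = (1/78.4) × 24.53 × 1.75^(2/3) × √0.0009497 = 0.014.

n = 0.014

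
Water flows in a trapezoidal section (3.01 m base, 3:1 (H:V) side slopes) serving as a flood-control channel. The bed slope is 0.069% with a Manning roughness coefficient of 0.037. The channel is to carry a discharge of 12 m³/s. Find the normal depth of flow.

Manning's equation rearranged: A R^(2/3) = nQ / (1·√S) = 0.037 × 12 / (√0.00069) = 16.9.
Try y = 2.08 m: A R^(2/3) = 21.61 — too large.
Try y = 1.28 m: A R^(2/3) = 7.49 — too small.
Try y = 1.86 m: A R^(2/3) = 16.83 — matches.

y_n = 1.86 m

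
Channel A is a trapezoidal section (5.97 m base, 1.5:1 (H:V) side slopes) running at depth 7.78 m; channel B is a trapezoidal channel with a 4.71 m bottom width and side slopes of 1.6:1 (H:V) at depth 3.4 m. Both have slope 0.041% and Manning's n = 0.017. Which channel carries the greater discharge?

channel A

Channel A: With bottom width b = 5.97 m and side slope z = 1.5: A = (b + zy)y = (5.97 + 1.5×7.78)×7.78 = 137.2 m²; P = b + 2y√(1+z²) = 5.97 + 2×7.78×1.803 = 34.02 m. Hydraulic radius R = A/P = 137.2/34.02 = 4.034 m. Q_A = (1/0.017)·137.2·4.034^(2/3)·√0.00041 = 414.2 m³/s.
Channel B: With bottom width b = 4.71 m and side slope z = 1.6: A = (b + zy)y = (4.71 + 1.6×3.4)×3.4 = 34.51 m²; P = b + 2y√(1+z²) = 4.71 + 2×3.4×1.887 = 17.54 m. Hydraulic radius R = A/P = 34.51/17.54 = 1.967 m. Q_B = (1/0.017)·34.51·1.967^(2/3)·√0.00041 = 64.54 m³/s.
Q_A = 414.2 m³/s vs Q_B = 64.54 m³/s, so channel A carries more.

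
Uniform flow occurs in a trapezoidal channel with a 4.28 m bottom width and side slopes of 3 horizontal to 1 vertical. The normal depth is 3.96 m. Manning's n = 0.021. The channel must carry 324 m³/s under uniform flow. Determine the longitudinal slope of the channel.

With bottom width b = 4.28 m and side slope z = 3: A = (b + zy)y = (4.28 + 3×3.96)×3.96 = 63.99 m²; P = b + 2y√(1+z²) = 4.28 + 2×3.96×3.162 = 29.33 m.
Hydraulic radius R = A/P = 63.99/29.33 = 2.182 m.
From Manning's equation, S = [nQ / (1 A R^(2/3))]² = [0.021 × 324 / (1 × 63.99 × 2.182^(2/3))]² = 0.00399.

S = 0.00399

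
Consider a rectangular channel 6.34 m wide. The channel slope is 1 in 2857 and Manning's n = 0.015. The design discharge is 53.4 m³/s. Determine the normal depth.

y_n = 4.47 m

Manning's equation rearranged: A R^(2/3) = nQ / (1·√S) = 0.015 × 53.4 / (√0.00035) = 42.81.
At y = 3.34 m: A R^(2/3) = 29.29 — short.
At y = 5.08 m: A R^(2/3) = 50.3 — over.
At y = 4.47 m: A R^(2/3) = 42.78 — matches.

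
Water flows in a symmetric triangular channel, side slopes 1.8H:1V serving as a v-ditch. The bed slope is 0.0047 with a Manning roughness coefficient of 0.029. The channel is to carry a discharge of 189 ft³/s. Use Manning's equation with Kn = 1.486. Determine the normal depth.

y_n = 4.4 ft

Manning's equation rearranged: A R^(2/3) = nQ / (1.486·√S) = 0.029 × 189 / (1.486 × √0.0047) = 53.8.
Trying y = 3.29 ft: A R^(2/3) = 24.82 — short.
Trying y = 5.08 ft: A R^(2/3) = 79.06 — over.
Trying y = 4.4 ft: A R^(2/3) = 53.89 — ≈ 53.8.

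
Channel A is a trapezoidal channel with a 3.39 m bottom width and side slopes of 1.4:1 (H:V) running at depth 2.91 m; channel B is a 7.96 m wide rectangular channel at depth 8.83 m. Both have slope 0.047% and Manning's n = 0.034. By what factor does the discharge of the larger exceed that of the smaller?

4.6

Channel A: With bottom width b = 3.39 m and side slope z = 1.4: A = (b + zy)y = (3.39 + 1.4×2.91)×2.91 = 21.72 m²; P = b + 2y√(1+z²) = 3.39 + 2×2.91×1.72 = 13.4 m. Hydraulic radius R = A/P = 21.72/13.4 = 1.621 m. Q_A = (1/0.034)·21.72·1.621^(2/3)·√0.00047 = 19.11 m³/s.
Channel B: Flow area A = b·y = 7.96 × 8.83 = 70.29 m². Wetted perimeter P = b + 2y = 7.96 + 2×8.83 = 25.62 m. Hydraulic radius R = A/P = 70.29/25.62 = 2.743 m. Q_B = (1/0.034)·70.29·2.743^(2/3)·√0.00047 = 87.83 m³/s.
The larger discharge is 87.83 m³/s and the smaller is 19.11 m³/s; the ratio is 4.6.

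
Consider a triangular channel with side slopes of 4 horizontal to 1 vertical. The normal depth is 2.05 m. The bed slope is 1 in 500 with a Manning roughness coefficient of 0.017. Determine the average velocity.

V = 2.62 m/s

For a triangular section with side slope z = 4: A = zy² = 4×2.05² = 16.81 m²; P = 2y√(1+z²) = 2×2.05×4.123 = 16.9 m.
Hydraulic radius R = A/P = 16.81/16.9 = 0.9944 m.
From Manning's equation, V = (1/n) R^(2/3) S^(1/2) = (1/0.017) × 0.9944^(2/3) × 0.002^(1/2) = 2.62 m/s.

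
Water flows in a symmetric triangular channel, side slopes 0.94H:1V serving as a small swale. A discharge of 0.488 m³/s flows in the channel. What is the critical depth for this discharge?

At critical depth, Q² T / (g A³) = 1, i.e. A³/T = Q²/g = 0.488²/9.81 = 0.02428.
Trying y = 0.634 m: A³/T = 0.04526 — high.
Trying y = 0.452 m: A³/T = 0.008335 — low.
Trying y = 0.56 m: A³/T = 0.02433 — matches.

y_c = 0.56 m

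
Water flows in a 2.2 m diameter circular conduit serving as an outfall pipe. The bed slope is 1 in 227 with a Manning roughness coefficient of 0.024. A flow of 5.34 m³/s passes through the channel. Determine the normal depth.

y_n = 1.43 m

Manning's equation rearranged: A R^(2/3) = nQ / (1·√S) = 0.024 × 5.34 / (√0.004405) = 1.931.
At y = 1 m: A R^(2/3) = 1.082 — too small.
At y = 1.43 m: A R^(2/3) = 1.93 — matches.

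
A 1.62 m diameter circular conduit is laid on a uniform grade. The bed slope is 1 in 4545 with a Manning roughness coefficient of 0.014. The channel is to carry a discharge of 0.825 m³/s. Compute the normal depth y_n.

y_n = 0.989 m

Manning's equation rearranged: A R^(2/3) = nQ / (1·√S) = 0.014 × 0.825 / (√0.00022) = 0.7787.
Try y = 1.2 m: A R^(2/3) = 1.014 — too large.
Try y = 0.989 m: A R^(2/3) = 0.7783 — matches.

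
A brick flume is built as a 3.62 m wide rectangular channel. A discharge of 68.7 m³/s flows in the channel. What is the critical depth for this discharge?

For a rectangular channel, critical depth y_c = (q²/g)^(1/3) where q = Q/b = 68.7/3.62 = 18.98 m²/s.
So y_c = (18.98²/9.81)^(1/3) = 3.32 m.

y_c = 3.32 m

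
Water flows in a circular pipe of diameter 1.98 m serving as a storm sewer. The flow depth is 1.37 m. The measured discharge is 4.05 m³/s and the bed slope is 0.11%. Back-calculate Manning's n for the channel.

For a circular section of diameter D = 1.98 m at depth y = 1.37 m, the central angle is θ = 2 arccos(1 − 2y/D) = 3.929 rad. Then A = (D²/8)(θ − sin θ) = 2.273 m² and P = Dθ/2 = 3.89 m.
Hydraulic radius R = A/P = 2.273/3.89 = 0.5843 m.
Rearranging Manning's equation: n = (1/Q) A R^(2/3) S^(1/2) = (1/4.05) × 2.273 × 0.5843^(2/3) × √0.0011 = 0.013.

n = 0.013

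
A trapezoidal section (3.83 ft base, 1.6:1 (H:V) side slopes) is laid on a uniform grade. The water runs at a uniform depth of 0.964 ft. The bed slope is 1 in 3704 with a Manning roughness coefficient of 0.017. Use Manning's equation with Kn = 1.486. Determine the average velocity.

With bottom width b = 3.83 ft and side slope z = 1.6: A = (b + zy)y = (3.83 + 1.6×0.964)×0.964 = 5.179 ft²; P = b + 2y√(1+z²) = 3.83 + 2×0.964×1.887 = 7.468 ft.
Hydraulic radius R = A/P = 5.179/7.468 = 0.6935 ft.
From Manning's equation, V = (1.486/n) R^(2/3) S^(1/2) = (1.486/0.017) × 0.6935^(2/3) × 0.00027^(1/2) = 1.13 ft/s.

V = 1.13 ft/s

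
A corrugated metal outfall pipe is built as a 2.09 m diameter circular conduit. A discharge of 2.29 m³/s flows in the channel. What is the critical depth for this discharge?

y_c = 0.706 m

At critical depth, Q² T / (g A³) = 1, i.e. A³/T = Q²/g = 2.29²/9.81 = 0.5346.
At y = 0.569 m: A³/T = 0.2323 — too small.
At y = 0.843 m: A³/T = 1.061 — too large.
At y = 0.706 m: A³/T = 0.5359 — matches.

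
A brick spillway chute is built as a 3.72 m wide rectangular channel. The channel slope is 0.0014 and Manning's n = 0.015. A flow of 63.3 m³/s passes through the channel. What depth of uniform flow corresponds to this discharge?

Manning's equation rearranged: A R^(2/3) = nQ / (1·√S) = 0.015 × 63.3 / (√0.0014) = 25.38.
Try y = 6.23 m: A R^(2/3) = 29.45 — high.
Try y = 4.26 m: A R^(2/3) = 18.82 — low.
Try y = 5.48 m: A R^(2/3) = 25.37 — ≈ 25.38.

y_n = 5.48 m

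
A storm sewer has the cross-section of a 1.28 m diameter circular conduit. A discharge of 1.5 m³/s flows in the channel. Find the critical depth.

At critical depth, Q² T / (g A³) = 1, i.e. A³/T = Q²/g = 1.5²/9.81 = 0.2294.
Try y = 0.763 m: A³/T = 0.4074 — over.
Try y = 0.568 m: A³/T = 0.1318 — short.
Try y = 0.657 m: A³/T = 0.23 — close enough.

y_c = 0.657 m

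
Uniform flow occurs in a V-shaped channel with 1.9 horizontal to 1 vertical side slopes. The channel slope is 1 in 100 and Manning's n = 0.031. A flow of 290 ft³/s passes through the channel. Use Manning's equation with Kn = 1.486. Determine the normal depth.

y_n = 4.49 ft

Manning's equation rearranged: A R^(2/3) = nQ / (1.486·√S) = 0.031 × 290 / (1.486 × √0.01) = 60.5.
Try y = 3.53 ft: A R^(2/3) = 31.87 — short.
Try y = 4.49 ft: A R^(2/3) = 60.53 — ≈ 60.5.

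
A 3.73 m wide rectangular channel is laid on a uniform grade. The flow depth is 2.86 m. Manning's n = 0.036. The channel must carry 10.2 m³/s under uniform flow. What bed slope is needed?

Flow area A = b·y = 3.73 × 2.86 = 10.67 m². Wetted perimeter P = b + 2y = 3.73 + 2×2.86 = 9.45 m.
Hydraulic radius R = A/P = 10.67/9.45 = 1.129 m.
From Manning's equation, S = [nQ / (1 A R^(2/3))]² = [0.036 × 10.2 / (1 × 10.67 × 1.129^(2/3))]² = 0.00101.

S = 0.00101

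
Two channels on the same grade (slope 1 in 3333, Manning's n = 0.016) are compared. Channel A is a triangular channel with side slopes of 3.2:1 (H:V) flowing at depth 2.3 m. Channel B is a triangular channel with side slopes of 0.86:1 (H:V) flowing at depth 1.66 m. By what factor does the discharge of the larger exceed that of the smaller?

Channel A: For a triangular section with side slope z = 3.2: A = zy² = 3.2×2.3² = 16.93 m²; P = 2y√(1+z²) = 2×2.3×3.353 = 15.42 m. Hydraulic radius R = A/P = 16.93/15.42 = 1.098 m. Q_A = (1/0.016)·16.93·1.098^(2/3)·√0.0003 = 19.5 m³/s.
Channel B: For a triangular section with side slope z = 0.86: A = zy² = 0.86×1.66² = 2.37 m²; P = 2y√(1+z²) = 2×1.66×1.319 = 4.379 m. Hydraulic radius R = A/P = 2.37/4.379 = 0.5412 m. Q_B = (1/0.016)·2.37·0.5412^(2/3)·√0.0003 = 1.704 m³/s.
The larger discharge is 19.5 m³/s and the smaller is 1.704 m³/s; the ratio is 11.4.

11.4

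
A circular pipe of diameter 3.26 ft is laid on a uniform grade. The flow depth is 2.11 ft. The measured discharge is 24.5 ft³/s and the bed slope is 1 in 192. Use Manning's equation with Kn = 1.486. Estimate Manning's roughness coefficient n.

For a circular section of diameter D = 3.26 ft at depth y = 2.11 ft, the central angle is θ = 2 arccos(1 − 2y/D) = 3.739 rad. Then A = (D²/8)(θ − sin θ) = 5.715 ft² and P = Dθ/2 = 6.095 ft.
Hydraulic radius R = A/P = 5.715/6.095 = 0.9377 ft.
Rearranging Manning's equation: n = (1.486/Q) A R^(2/3) S^(1/2) = (1.486/24.5) × 5.715 × 0.9377^(2/3) × √0.005208 = 0.024.

n = 0.024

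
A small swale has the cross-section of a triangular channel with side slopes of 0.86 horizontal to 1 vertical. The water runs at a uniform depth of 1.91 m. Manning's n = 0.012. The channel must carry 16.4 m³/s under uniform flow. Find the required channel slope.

For a triangular section with side slope z = 0.86: A = zy² = 0.86×1.91² = 3.137 m²; P = 2y√(1+z²) = 2×1.91×1.319 = 5.038 m.
Hydraulic radius R = A/P = 3.137/5.038 = 0.6227 m.
From Manning's equation, S = [nQ / (1 A R^(2/3))]² = [0.012 × 16.4 / (1 × 3.137 × 0.6227^(2/3))]² = 0.0074.

S = 0.0074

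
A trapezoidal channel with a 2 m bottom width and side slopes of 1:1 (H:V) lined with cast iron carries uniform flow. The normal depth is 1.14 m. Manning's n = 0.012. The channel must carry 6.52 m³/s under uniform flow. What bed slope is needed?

S = 0.000791

With bottom width b = 2 m and side slope z = 1: A = (b + zy)y = (2 + 1×1.14)×1.14 = 3.58 m²; P = b + 2y√(1+z²) = 2 + 2×1.14×1.414 = 5.224 m.
Hydraulic radius R = A/P = 3.58/5.224 = 0.6852 m.
From Manning's equation, S = [nQ / (1 A R^(2/3))]² = [0.012 × 6.52 / (1 × 3.58 × 0.6852^(2/3))]² = 0.000791.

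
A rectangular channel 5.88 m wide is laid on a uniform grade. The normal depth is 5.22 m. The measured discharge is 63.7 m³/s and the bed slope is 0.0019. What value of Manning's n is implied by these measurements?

n = 0.032

Flow area A = b·y = 5.88 × 5.22 = 30.69 m². Wetted perimeter P = b + 2y = 5.88 + 2×5.22 = 16.32 m.
Hydraulic radius R = A/P = 30.69/16.32 = 1.881 m.
Rearranging Manning's equation: n = (1/Q) A R^(2/3) S^(1/2) = (1/63.7) × 30.69 × 1.881^(2/3) × √0.0019 = 0.032.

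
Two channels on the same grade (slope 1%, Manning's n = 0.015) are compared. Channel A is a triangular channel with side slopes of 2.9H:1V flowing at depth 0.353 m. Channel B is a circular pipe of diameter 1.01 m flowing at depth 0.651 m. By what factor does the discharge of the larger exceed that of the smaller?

2.18

Channel A: For a triangular section with side slope z = 2.9: A = zy² = 2.9×0.353² = 0.3614 m²; P = 2y√(1+z²) = 2×0.353×3.068 = 2.166 m. Hydraulic radius R = A/P = 0.3614/2.166 = 0.1669 m. Q_A = (1/0.015)·0.3614·0.1669^(2/3)·√0.01 = 0.7302 m³/s.
Channel B: For a circular section of diameter D = 1.01 m at depth y = 0.651 m, the central angle is θ = 2 arccos(1 − 2y/D) = 3.728 rad. Then A = (D²/8)(θ − sin θ) = 0.546 m² and P = Dθ/2 = 1.883 m. Hydraulic radius R = A/P = 0.546/1.883 = 0.29 m. Q_B = (1/0.015)·0.546·0.29^(2/3)·√0.01 = 1.595 m³/s.
The larger discharge is 1.595 m³/s and the smaller is 0.7302 m³/s; the ratio is 2.18.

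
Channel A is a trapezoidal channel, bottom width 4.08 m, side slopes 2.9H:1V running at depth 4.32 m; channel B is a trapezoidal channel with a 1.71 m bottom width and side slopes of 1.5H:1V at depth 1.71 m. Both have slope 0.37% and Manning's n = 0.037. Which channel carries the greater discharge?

Channel A: With bottom width b = 4.08 m and side slope z = 2.9: A = (b + zy)y = (4.08 + 2.9×4.32)×4.32 = 71.75 m²; P = b + 2y√(1+z²) = 4.08 + 2×4.32×3.068 = 30.58 m. Hydraulic radius R = A/P = 71.75/30.58 = 2.346 m. Q_A = (1/0.037)·71.75·2.346^(2/3)·√0.0037 = 208.2 m³/s.
Channel B: With bottom width b = 1.71 m and side slope z = 1.5: A = (b + zy)y = (1.71 + 1.5×1.71)×1.71 = 7.31 m²; P = b + 2y√(1+z²) = 1.71 + 2×1.71×1.803 = 7.875 m. Hydraulic radius R = A/P = 7.31/7.875 = 0.9282 m. Q_B = (1/0.037)·7.31·0.9282^(2/3)·√0.0037 = 11.44 m³/s.
Q_A = 208.2 m³/s vs Q_B = 11.44 m³/s, so channel A carries more.

channel A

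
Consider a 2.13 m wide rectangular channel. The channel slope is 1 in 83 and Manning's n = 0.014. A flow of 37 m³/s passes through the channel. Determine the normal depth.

Manning's equation rearranged: A R^(2/3) = nQ / (1·√S) = 0.014 × 37 / (√0.01205) = 4.719.
Trying y = 2.93 m: A R^(2/3) = 5.293 — over.
Trying y = 2.05 m: A R^(2/3) = 3.445 — short.
Trying y = 2.66 m: A R^(2/3) = 4.721 — ≈ 4.719.

y_n = 2.66 m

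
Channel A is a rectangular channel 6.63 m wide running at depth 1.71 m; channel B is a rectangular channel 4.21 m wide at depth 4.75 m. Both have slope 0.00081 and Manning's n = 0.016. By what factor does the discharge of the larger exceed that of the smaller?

Channel A: Flow area A = b·y = 6.63 × 1.71 = 11.34 m². Wetted perimeter P = b + 2y = 6.63 + 2×1.71 = 10.05 m. Hydraulic radius R = A/P = 11.34/10.05 = 1.128 m. Q_A = (1/0.016)·11.34·1.128^(2/3)·√0.00081 = 21.85 m³/s.
Channel B: Flow area A = b·y = 4.21 × 4.75 = 20 m². Wetted perimeter P = b + 2y = 4.21 + 2×4.75 = 13.71 m. Hydraulic radius R = A/P = 20/13.71 = 1.459 m. Q_B = (1/0.016)·20·1.459^(2/3)·√0.00081 = 45.75 m³/s.
The larger discharge is 45.75 m³/s and the smaller is 21.85 m³/s; the ratio is 2.09.

2.09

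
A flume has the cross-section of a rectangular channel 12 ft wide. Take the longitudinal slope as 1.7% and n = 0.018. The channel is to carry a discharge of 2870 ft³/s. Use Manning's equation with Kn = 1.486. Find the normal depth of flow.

Manning's equation rearranged: A R^(2/3) = nQ / (1.486·√S) = 0.018 × 2870 / (1.486 × √0.017) = 266.6.
Trying y = 6.77 ft: A R^(2/3) = 175.7 — too small.
Trying y = 9.36 ft: A R^(2/3) = 266.6 — matches.

y_n = 9.36 ft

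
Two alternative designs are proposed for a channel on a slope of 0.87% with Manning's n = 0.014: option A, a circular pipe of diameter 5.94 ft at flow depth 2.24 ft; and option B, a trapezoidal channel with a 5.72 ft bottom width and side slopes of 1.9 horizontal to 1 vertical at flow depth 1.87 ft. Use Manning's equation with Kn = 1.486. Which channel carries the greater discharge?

channel B

Channel A: For a circular section of diameter D = 5.94 ft at depth y = 2.24 ft, the central angle is θ = 2 arccos(1 − 2y/D) = 2.645 rad. Then A = (D²/8)(θ − sin θ) = 9.564 ft² and P = Dθ/2 = 7.855 ft. Hydraulic radius R = A/P = 9.564/7.855 = 1.217 ft. Q_A = (1.486/0.014)·9.564·1.217^(2/3)·√0.0087 = 108 ft³/s.
Channel B: With bottom width b = 5.72 ft and side slope z = 1.9: A = (b + zy)y = (5.72 + 1.9×1.87)×1.87 = 17.34 ft²; P = b + 2y√(1+z²) = 5.72 + 2×1.87×2.147 = 13.75 ft. Hydraulic radius R = A/P = 17.34/13.75 = 1.261 ft. Q_B = (1.486/0.014)·17.34·1.261^(2/3)·√0.0087 = 200.4 ft³/s.
Q_A = 108 ft³/s vs Q_B = 200.4 ft³/s, so channel B carries more.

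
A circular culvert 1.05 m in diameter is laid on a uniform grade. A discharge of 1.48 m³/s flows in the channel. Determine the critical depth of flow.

At critical depth, Q² T / (g A³) = 1, i.e. A³/T = Q²/g = 1.48²/9.81 = 0.2233.
Trying y = 0.584 m: A³/T = 0.1161 — too small.
Trying y = 0.87 m: A³/T = 0.5703 — too large.
Trying y = 0.692 m: A³/T = 0.2228 — matches.

y_c = 0.692 m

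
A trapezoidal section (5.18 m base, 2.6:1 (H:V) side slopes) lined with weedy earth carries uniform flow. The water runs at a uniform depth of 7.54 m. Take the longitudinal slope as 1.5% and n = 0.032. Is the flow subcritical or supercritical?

supercritical

With bottom width b = 5.18 m and side slope z = 2.6: A = (b + zy)y = (5.18 + 2.6×7.54)×7.54 = 186.9 m²; P = b + 2y√(1+z²) = 5.18 + 2×7.54×2.786 = 47.19 m.
Hydraulic radius R = A/P = 186.9/47.19 = 3.96 m.
V = (1/n) R^(2/3) √S = (1/0.032) × 3.96^(2/3) × √0.015 = 9.58 m/s. Hydraulic depth D_h = A/T = 186.9/44.39 = 4.21 m.
Froude number Fr = V/√(g·D_h) = 9.58/√(9.81×4.21) = 1.49, which is greater than 1, so the flow is supercritical.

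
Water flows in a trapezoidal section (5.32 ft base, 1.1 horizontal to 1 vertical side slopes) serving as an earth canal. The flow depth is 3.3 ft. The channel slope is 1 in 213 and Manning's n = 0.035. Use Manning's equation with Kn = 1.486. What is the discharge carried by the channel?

With bottom width b = 5.32 ft and side slope z = 1.1: A = (b + zy)y = (5.32 + 1.1×3.3)×3.3 = 29.53 ft²; P = b + 2y√(1+z²) = 5.32 + 2×3.3×1.487 = 15.13 ft.
Hydraulic radius R = A/P = 29.53/15.13 = 1.952 ft.
Manning's equation: Q = (1.486/n) A R^(2/3) S^(1/2) = (1.486/0.035) × 29.53 × 1.952^(2/3) × 0.004695^(1/2) = 134 ft³/s.

Q = 134 ft³/s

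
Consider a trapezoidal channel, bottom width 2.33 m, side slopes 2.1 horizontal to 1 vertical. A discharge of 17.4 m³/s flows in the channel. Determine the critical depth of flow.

At critical depth, Q² T / (g A³) = 1, i.e. A³/T = Q²/g = 17.4²/9.81 = 30.86.
At y = 1.57 m: A³/T = 77.26 — over.
At y = 1.09 m: A³/T = 18.47 — short.
At y = 1.25 m: A³/T = 31.35 — close enough.

y_c = 1.25 m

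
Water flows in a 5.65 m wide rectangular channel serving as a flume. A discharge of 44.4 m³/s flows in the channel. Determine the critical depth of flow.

For a rectangular channel, critical depth y_c = (q²/g)^(1/3) where q = Q/b = 44.4/5.65 = 7.858 m²/s.
So y_c = (7.858²/9.81)^(1/3) = 1.85 m.

y_c = 1.85 m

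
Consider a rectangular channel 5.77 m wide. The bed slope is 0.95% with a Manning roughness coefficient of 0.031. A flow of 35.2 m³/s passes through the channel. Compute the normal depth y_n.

y_n = 1.81 m

Manning's equation rearranged: A R^(2/3) = nQ / (1·√S) = 0.031 × 35.2 / (√0.0095) = 11.2.
At y = 2.29 m: A R^(2/3) = 15.55 — over.
At y = 1.25 m: A R^(2/3) = 6.584 — short.
At y = 1.81 m: A R^(2/3) = 11.21 — matches.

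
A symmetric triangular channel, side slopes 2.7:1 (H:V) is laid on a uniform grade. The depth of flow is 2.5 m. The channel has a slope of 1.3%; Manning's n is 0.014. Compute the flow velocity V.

V = 9.05 m/s

For a triangular section with side slope z = 2.7: A = zy² = 2.7×2.5² = 16.88 m²; P = 2y√(1+z²) = 2×2.5×2.879 = 14.4 m.
Hydraulic radius R = A/P = 16.88/14.4 = 1.172 m.
From Manning's equation, V = (1/n) R^(2/3) S^(1/2) = (1/0.014) × 1.172^(2/3) × 0.013^(1/2) = 9.05 m/s.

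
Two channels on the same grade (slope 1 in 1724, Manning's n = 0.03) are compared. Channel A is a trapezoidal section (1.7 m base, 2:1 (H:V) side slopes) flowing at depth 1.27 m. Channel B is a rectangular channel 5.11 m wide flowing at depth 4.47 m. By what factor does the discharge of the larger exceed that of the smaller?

Channel A: With bottom width b = 1.7 m and side slope z = 2: A = (b + zy)y = (1.7 + 2×1.27)×1.27 = 5.385 m²; P = b + 2y√(1+z²) = 1.7 + 2×1.27×2.236 = 7.38 m. Hydraulic radius R = A/P = 5.385/7.38 = 0.7297 m. Q_A = (1/0.03)·5.385·0.7297^(2/3)·√0.00058 = 3.504 m³/s.
Channel B: Flow area A = b·y = 5.11 × 4.47 = 22.84 m². Wetted perimeter P = b + 2y = 5.11 + 2×4.47 = 14.05 m. Hydraulic radius R = A/P = 22.84/14.05 = 1.626 m. Q_B = (1/0.03)·22.84·1.626^(2/3)·√0.00058 = 25.35 m³/s.
The larger discharge is 25.35 m³/s and the smaller is 3.504 m³/s; the ratio is 7.24.

7.24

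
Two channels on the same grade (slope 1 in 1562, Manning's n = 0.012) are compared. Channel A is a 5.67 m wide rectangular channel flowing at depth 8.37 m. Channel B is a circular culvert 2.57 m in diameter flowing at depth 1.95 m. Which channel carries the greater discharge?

Channel A: Flow area A = b·y = 5.67 × 8.37 = 47.46 m². Wetted perimeter P = b + 2y = 5.67 + 2×8.37 = 22.41 m. Hydraulic radius R = A/P = 47.46/22.41 = 2.118 m. Q_A = (1/0.012)·47.46·2.118^(2/3)·√0.0006402 = 165 m³/s.
Channel B: For a circular section of diameter D = 2.57 m at depth y = 1.95 m, the central angle is θ = 2 arccos(1 − 2y/D) = 4.229 rad. Then A = (D²/8)(θ − sin θ) = 4.223 m² and P = Dθ/2 = 5.435 m. Hydraulic radius R = A/P = 4.223/5.435 = 0.777 m. Q_B = (1/0.012)·4.223·0.777^(2/3)·√0.0006402 = 7.526 m³/s.
Q_A = 165 m³/s vs Q_B = 7.526 m³/s, so channel A carries more.

channel A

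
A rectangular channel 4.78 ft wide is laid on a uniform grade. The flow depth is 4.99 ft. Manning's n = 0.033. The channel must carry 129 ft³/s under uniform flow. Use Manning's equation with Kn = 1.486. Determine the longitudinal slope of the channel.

S = 0.00761

Flow area A = b·y = 4.78 × 4.99 = 23.85 ft². Wetted perimeter P = b + 2y = 4.78 + 2×4.99 = 14.76 ft.
Hydraulic radius R = A/P = 23.85/14.76 = 1.616 ft.
From Manning's equation, S = [nQ / (1.486 A R^(2/3))]² = [0.033 × 129 / (1.486 × 23.85 × 1.616^(2/3))]² = 0.00761.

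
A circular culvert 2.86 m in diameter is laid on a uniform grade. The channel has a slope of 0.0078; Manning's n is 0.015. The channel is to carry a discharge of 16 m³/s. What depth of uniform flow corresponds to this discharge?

Manning's equation rearranged: A R^(2/3) = nQ / (1·√S) = 0.015 × 16 / (√0.0078) = 2.717.
At y = 1.13 m: A R^(2/3) = 1.692 — short.
At y = 1.48 m: A R^(2/3) = 2.721 — matches.

y_n = 1.48 m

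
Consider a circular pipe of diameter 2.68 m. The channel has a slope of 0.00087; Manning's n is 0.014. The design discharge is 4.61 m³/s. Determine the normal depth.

y_n = 1.35 m

Manning's equation rearranged: A R^(2/3) = nQ / (1·√S) = 0.014 × 4.61 / (√0.00087) = 2.188.
At y = 0.951 m: A R^(2/3) = 1.166 — low.
At y = 1.61 m: A R^(2/3) = 2.907 — high.
At y = 1.35 m: A R^(2/3) = 2.187 — matches.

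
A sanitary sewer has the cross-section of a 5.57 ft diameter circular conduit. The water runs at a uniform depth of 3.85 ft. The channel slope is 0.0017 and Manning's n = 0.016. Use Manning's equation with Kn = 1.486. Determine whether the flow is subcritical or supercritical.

subcritical

For a circular section of diameter D = 5.57 ft at depth y = 3.85 ft, the central angle is θ = 2 arccos(1 − 2y/D) = 3.926 rad. Then A = (D²/8)(θ − sin θ) = 17.97 ft² and P = Dθ/2 = 10.93 ft.
Hydraulic radius R = A/P = 17.97/10.93 = 1.643 ft.
V = (1.486/n) R^(2/3) √S = (1.486/0.016) × 1.643^(2/3) × √0.0017 = 5.332 ft/s. Hydraulic depth D_h = A/T = 17.97/5.147 = 3.491 ft.
Froude number Fr = V/√(g·D_h) = 5.332/√(32.2×3.491) = 0.503, which is less than 1, so the flow is subcritical.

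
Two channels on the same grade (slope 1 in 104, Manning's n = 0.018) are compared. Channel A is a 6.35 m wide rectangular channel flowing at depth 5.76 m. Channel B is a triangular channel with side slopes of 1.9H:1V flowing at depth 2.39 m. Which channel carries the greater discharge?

Channel A: Flow area A = b·y = 6.35 × 5.76 = 36.58 m². Wetted perimeter P = b + 2y = 6.35 + 2×5.76 = 17.87 m. Hydraulic radius R = A/P = 36.58/17.87 = 2.047 m. Q_A = (1/0.018)·36.58·2.047^(2/3)·√0.009615 = 321.2 m³/s.
Channel B: For a triangular section with side slope z = 1.9: A = zy² = 1.9×2.39² = 10.85 m²; P = 2y√(1+z²) = 2×2.39×2.147 = 10.26 m. Hydraulic radius R = A/P = 10.85/10.26 = 1.057 m. Q_B = (1/0.018)·10.85·1.057^(2/3)·√0.009615 = 61.37 m³/s.
Q_A = 321.2 m³/s vs Q_B = 61.37 m³/s, so channel A carries more.

channel A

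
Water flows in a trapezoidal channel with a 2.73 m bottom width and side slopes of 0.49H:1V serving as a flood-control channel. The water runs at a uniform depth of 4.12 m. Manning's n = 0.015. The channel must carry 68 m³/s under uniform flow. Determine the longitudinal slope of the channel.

With bottom width b = 2.73 m and side slope z = 0.49: A = (b + zy)y = (2.73 + 0.49×4.12)×4.12 = 19.57 m²; P = b + 2y√(1+z²) = 2.73 + 2×4.12×1.114 = 11.91 m.
Hydraulic radius R = A/P = 19.57/11.91 = 1.643 m.
From Manning's equation, S = [nQ / (1 A R^(2/3))]² = [0.015 × 68 / (1 × 19.57 × 1.643^(2/3))]² = 0.0014.

S = 0.0014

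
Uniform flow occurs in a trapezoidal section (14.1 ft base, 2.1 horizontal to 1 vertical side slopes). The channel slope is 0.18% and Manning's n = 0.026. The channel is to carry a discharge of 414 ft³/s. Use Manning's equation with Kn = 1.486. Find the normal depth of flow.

y_n = 3.93 ft

Manning's equation rearranged: A R^(2/3) = nQ / (1.486·√S) = 0.026 × 414 / (1.486 × √0.0018) = 170.7.
Trying y = 3.41 ft: A R^(2/3) = 130.7 — too small.
Trying y = 4.3 ft: A R^(2/3) = 203 — too large.
Trying y = 3.93 ft: A R^(2/3) = 170.9 — ≈ 170.7.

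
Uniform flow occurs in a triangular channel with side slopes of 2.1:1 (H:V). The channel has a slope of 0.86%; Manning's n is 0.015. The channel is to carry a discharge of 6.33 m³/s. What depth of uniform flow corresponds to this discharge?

Manning's equation rearranged: A R^(2/3) = nQ / (1·√S) = 0.015 × 6.33 / (√0.0086) = 1.024.
Trying y = 1.08 m: A R^(2/3) = 1.517 — over.
Trying y = 0.824 m: A R^(2/3) = 0.7375 — short.
Trying y = 0.932 m: A R^(2/3) = 1.024 — ≈ 1.024.

y_n = 0.932 m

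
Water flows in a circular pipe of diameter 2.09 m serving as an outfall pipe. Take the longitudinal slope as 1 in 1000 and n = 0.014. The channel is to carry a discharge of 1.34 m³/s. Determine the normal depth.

y_n = 0.737 m

Manning's equation rearranged: A R^(2/3) = nQ / (1·√S) = 0.014 × 1.34 / (√0.001) = 0.5932.
Try y = 0.905 m: A R^(2/3) = 0.8657 — too large.
Try y = 0.541 m: A R^(2/3) = 0.3266 — too small.
Try y = 0.737 m: A R^(2/3) = 0.5935 — matches.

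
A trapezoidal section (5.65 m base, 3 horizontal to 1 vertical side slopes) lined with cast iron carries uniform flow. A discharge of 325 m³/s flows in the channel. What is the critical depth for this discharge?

At critical depth, Q² T / (g A³) = 1, i.e. A³/T = Q²/g = 325²/9.81 = 10770.
Trying y = 2.88 m: A³/T = 3040 — too small.
Trying y = 4.32 m: A³/T = 16460 — too large.
Trying y = 3.91 m: A³/T = 10780 — matches.

y_c = 3.91 m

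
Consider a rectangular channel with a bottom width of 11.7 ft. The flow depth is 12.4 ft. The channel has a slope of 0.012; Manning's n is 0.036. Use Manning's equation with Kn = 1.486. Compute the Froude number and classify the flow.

subcritical

Flow area A = b·y = 11.7 × 12.4 = 145.1 ft². Wetted perimeter P = b + 2y = 11.7 + 2×12.4 = 36.5 ft.
Hydraulic radius R = A/P = 145.1/36.5 = 3.975 ft.
V = (1.486/n) R^(2/3) √S = (1.486/0.036) × 3.975^(2/3) × √0.012 = 11.35 ft/s. Hydraulic depth D_h = A/T = 145.1/11.7 = 12.4 ft.
Froude number Fr = V/√(g·D_h) = 11.35/√(32.2×12.4) = 0.568, which is less than 1, so the flow is subcritical.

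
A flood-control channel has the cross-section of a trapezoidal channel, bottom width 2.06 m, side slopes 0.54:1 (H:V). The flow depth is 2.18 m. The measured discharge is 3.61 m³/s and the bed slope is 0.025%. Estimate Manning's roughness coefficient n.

n = 0.031

With bottom width b = 2.06 m and side slope z = 0.54: A = (b + zy)y = (2.06 + 0.54×2.18)×2.18 = 7.057 m²; P = b + 2y√(1+z²) = 2.06 + 2×2.18×1.136 = 7.015 m.
Hydraulic radius R = A/P = 7.057/7.015 = 1.006 m.
Rearranging Manning's equation: n = (1/Q) A R^(2/3) S^(1/2) = (1/3.61) × 7.057 × 1.006^(2/3) × √0.00025 = 0.031.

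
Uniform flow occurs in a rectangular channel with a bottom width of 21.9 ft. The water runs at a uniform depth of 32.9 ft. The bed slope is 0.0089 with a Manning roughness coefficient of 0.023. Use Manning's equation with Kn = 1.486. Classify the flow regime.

Flow area A = b·y = 21.9 × 32.9 = 720.5 ft². Wetted perimeter P = b + 2y = 21.9 + 2×32.9 = 87.7 ft.
Hydraulic radius R = A/P = 720.5/87.7 = 8.216 ft.
V = (1.486/n) R^(2/3) √S = (1.486/0.023) × 8.216^(2/3) × √0.0089 = 24.82 ft/s. Hydraulic depth D_h = A/T = 720.5/21.9 = 32.9 ft.
Froude number Fr = V/√(g·D_h) = 24.82/√(32.2×32.9) = 0.762, which is less than 1, so the flow is subcritical.

subcritical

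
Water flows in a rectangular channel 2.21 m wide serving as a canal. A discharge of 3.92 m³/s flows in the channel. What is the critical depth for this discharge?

y_c = 0.684 m

For a rectangular channel, critical depth y_c = (q²/g)^(1/3) where q = Q/b = 3.92/2.21 = 1.774 m²/s.
So y_c = (1.774²/9.81)^(1/3) = 0.684 m.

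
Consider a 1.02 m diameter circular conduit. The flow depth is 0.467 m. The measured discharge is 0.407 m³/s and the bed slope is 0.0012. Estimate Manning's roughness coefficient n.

n = 0.012

For a circular section of diameter D = 1.02 m at depth y = 0.467 m, the central angle is θ = 2 arccos(1 − 2y/D) = 2.973 rad. Then A = (D²/8)(θ − sin θ) = 0.3648 m² and P = Dθ/2 = 1.516 m.
Hydraulic radius R = A/P = 0.3648/1.516 = 0.2406 m.
Rearranging Manning's equation: n = (1/Q) A R^(2/3) S^(1/2) = (1/0.407) × 0.3648 × 0.2406^(2/3) × √0.0012 = 0.012.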